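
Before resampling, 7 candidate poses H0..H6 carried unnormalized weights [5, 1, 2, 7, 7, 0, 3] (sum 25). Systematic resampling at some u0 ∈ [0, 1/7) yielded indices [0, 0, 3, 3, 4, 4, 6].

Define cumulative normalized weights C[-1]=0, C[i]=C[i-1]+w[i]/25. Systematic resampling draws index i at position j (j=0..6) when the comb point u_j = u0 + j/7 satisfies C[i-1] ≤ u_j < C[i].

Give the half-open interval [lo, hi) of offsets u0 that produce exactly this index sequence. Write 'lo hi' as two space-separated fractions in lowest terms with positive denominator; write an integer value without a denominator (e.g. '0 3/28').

C = [1/5, 6/25, 8/25, 3/5, 22/25, 22/25, 1]
j=0 picked index 0: u0 ∈ [0, 1/5)
j=1 picked index 0: u0 ∈ [-1/7, 2/35)
j=2 picked index 3: u0 ∈ [6/175, 11/35)
j=3 picked index 3: u0 ∈ [-19/175, 6/35)
j=4 picked index 4: u0 ∈ [1/35, 54/175)
j=5 picked index 4: u0 ∈ [-4/35, 29/175)
j=6 picked index 6: u0 ∈ [4/175, 1/7)
intersection: [6/175, 2/35)

6/175 2/35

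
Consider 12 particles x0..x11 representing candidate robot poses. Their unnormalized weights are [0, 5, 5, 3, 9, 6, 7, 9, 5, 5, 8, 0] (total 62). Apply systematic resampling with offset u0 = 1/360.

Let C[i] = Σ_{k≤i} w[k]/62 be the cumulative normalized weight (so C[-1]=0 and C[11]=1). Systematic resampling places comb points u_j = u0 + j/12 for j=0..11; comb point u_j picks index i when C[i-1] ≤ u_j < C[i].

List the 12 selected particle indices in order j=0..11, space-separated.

1 2 3 4 4 5 6 7 7 8 9 10

C = [0, 5/62, 5/31, 13/62, 11/31, 14/31, 35/62, 22/31, 49/62, 27/31, 1, 1]
j=0: u_0=1/360 ∈ [0, 5/62) → index 1
j=1: u_1=31/360 ∈ [5/62, 5/31) → index 2
j=2: u_2=61/360 ∈ [5/31, 13/62) → index 3
j=3: u_3=91/360 ∈ [13/62, 11/31) → index 4
j=4: u_4=121/360 ∈ [13/62, 11/31) → index 4
j=5: u_5=151/360 ∈ [11/31, 14/31) → index 5
j=6: u_6=181/360 ∈ [14/31, 35/62) → index 6
j=7: u_7=211/360 ∈ [35/62, 22/31) → index 7
j=8: u_8=241/360 ∈ [35/62, 22/31) → index 7
j=9: u_9=271/360 ∈ [22/31, 49/62) → index 8
j=10: u_10=301/360 ∈ [49/62, 27/31) → index 9
j=11: u_11=331/360 ∈ [27/31, 1) → index 10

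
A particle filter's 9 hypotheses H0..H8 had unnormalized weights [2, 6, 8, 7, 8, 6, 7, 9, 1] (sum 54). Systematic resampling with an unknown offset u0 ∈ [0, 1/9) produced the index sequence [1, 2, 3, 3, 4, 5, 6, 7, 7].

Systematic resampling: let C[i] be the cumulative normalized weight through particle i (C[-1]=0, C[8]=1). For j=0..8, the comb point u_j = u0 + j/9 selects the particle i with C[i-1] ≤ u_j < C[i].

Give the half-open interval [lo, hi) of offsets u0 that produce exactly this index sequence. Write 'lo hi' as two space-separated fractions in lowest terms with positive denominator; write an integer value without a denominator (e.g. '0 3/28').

2/27 5/54

C = [1/27, 4/27, 8/27, 23/54, 31/54, 37/54, 22/27, 53/54, 1]
j=0 picked index 1: u0 ∈ [1/27, 4/27)
j=1 picked index 2: u0 ∈ [1/27, 5/27)
j=2 picked index 3: u0 ∈ [2/27, 11/54)
j=3 picked index 3: u0 ∈ [-1/27, 5/54)
j=4 picked index 4: u0 ∈ [-1/54, 7/54)
j=5 picked index 5: u0 ∈ [1/54, 7/54)
j=6 picked index 6: u0 ∈ [1/54, 4/27)
j=7 picked index 7: u0 ∈ [1/27, 11/54)
j=8 picked index 7: u0 ∈ [-2/27, 5/54)
intersection: [2/27, 5/54)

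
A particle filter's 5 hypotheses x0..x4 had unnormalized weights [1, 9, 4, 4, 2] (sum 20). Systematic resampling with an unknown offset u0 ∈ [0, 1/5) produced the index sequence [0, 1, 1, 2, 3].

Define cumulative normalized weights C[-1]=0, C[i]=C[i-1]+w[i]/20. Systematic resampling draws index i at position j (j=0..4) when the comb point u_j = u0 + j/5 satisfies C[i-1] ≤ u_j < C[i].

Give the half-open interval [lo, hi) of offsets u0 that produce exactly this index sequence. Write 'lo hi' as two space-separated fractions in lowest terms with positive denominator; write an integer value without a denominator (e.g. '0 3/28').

0 1/20

C = [1/20, 1/2, 7/10, 9/10, 1]
j=0 picked index 0: u0 ∈ [0, 1/20)
j=1 picked index 1: u0 ∈ [-3/20, 3/10)
j=2 picked index 1: u0 ∈ [-7/20, 1/10)
j=3 picked index 2: u0 ∈ [-1/10, 1/10)
j=4 picked index 3: u0 ∈ [-1/10, 1/10)
intersection: [0, 1/20)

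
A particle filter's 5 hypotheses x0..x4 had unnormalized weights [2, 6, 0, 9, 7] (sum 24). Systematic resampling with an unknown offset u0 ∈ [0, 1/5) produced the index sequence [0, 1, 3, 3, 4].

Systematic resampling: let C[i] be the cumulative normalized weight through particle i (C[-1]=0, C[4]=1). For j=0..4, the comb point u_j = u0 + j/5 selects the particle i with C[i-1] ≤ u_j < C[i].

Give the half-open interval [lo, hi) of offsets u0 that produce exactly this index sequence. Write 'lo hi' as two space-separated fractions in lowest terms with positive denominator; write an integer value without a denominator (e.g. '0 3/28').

0 1/12

C = [1/12, 1/3, 1/3, 17/24, 1]
j=0 picked index 0: u0 ∈ [0, 1/12)
j=1 picked index 1: u0 ∈ [-7/60, 2/15)
j=2 picked index 3: u0 ∈ [-1/15, 37/120)
j=3 picked index 3: u0 ∈ [-4/15, 13/120)
j=4 picked index 4: u0 ∈ [-11/120, 1/5)
intersection: [0, 1/12)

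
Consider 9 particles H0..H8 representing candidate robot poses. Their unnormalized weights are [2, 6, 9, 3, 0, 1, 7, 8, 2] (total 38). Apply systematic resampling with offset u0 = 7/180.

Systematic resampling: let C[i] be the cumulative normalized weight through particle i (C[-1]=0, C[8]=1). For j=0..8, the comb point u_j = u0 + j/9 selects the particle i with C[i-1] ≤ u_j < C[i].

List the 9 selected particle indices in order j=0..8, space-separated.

0 1 2 2 3 6 6 7 7

C = [1/19, 4/19, 17/38, 10/19, 10/19, 21/38, 14/19, 18/19, 1]
j=0: u_0=7/180 ∈ [0, 1/19) → index 0
j=1: u_1=3/20 ∈ [1/19, 4/19) → index 1
j=2: u_2=47/180 ∈ [4/19, 17/38) → index 2
j=3: u_3=67/180 ∈ [4/19, 17/38) → index 2
j=4: u_4=29/60 ∈ [17/38, 10/19) → index 3
j=5: u_5=107/180 ∈ [21/38, 14/19) → index 6
j=6: u_6=127/180 ∈ [21/38, 14/19) → index 6
j=7: u_7=49/60 ∈ [14/19, 18/19) → index 7
j=8: u_8=167/180 ∈ [14/19, 18/19) → index 7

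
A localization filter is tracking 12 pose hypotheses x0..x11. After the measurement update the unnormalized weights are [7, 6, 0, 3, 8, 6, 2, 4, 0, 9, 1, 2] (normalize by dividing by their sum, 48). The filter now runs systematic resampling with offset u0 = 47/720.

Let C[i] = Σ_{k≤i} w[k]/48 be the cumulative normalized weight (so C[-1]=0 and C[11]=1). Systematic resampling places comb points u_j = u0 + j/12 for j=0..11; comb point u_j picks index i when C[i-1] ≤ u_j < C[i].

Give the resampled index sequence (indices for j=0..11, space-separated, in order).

C = [7/48, 13/48, 13/48, 1/3, 1/2, 5/8, 2/3, 3/4, 3/4, 15/16, 23/24, 1]
j=0: u_0=47/720 ∈ [0, 7/48) → index 0
j=1: u_1=107/720 ∈ [7/48, 13/48) → index 1
j=2: u_2=167/720 ∈ [7/48, 13/48) → index 1
j=3: u_3=227/720 ∈ [13/48, 1/3) → index 3
j=4: u_4=287/720 ∈ [1/3, 1/2) → index 4
j=5: u_5=347/720 ∈ [1/3, 1/2) → index 4
j=6: u_6=407/720 ∈ [1/2, 5/8) → index 5
j=7: u_7=467/720 ∈ [5/8, 2/3) → index 6
j=8: u_8=527/720 ∈ [2/3, 3/4) → index 7
j=9: u_9=587/720 ∈ [3/4, 15/16) → index 9
j=10: u_10=647/720 ∈ [3/4, 15/16) → index 9
j=11: u_11=707/720 ∈ [23/24, 1) → index 11

0 1 1 3 4 4 5 6 7 9 9 11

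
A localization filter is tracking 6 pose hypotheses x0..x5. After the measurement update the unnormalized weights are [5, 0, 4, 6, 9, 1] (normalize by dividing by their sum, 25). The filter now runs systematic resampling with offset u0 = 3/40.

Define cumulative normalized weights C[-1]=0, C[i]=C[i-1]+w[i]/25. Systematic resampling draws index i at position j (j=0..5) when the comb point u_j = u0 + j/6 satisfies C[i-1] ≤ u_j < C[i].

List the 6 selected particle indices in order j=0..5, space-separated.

C = [1/5, 1/5, 9/25, 3/5, 24/25, 1]
j=0: u_0=3/40 ∈ [0, 1/5) → index 0
j=1: u_1=29/120 ∈ [1/5, 9/25) → index 2
j=2: u_2=49/120 ∈ [9/25, 3/5) → index 3
j=3: u_3=23/40 ∈ [9/25, 3/5) → index 3
j=4: u_4=89/120 ∈ [3/5, 24/25) → index 4
j=5: u_5=109/120 ∈ [3/5, 24/25) → index 4

0 2 3 3 4 4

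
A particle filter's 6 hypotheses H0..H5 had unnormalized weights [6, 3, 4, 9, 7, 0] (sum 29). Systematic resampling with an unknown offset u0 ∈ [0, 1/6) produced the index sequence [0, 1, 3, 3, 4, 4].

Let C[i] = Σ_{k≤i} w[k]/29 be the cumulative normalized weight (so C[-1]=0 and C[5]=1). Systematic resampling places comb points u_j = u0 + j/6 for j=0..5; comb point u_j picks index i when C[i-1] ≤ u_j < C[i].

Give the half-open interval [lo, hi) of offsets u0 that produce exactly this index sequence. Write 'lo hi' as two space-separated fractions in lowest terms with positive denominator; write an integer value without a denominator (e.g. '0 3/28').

10/87 25/174

C = [6/29, 9/29, 13/29, 22/29, 1, 1]
j=0 picked index 0: u0 ∈ [0, 6/29)
j=1 picked index 1: u0 ∈ [7/174, 25/174)
j=2 picked index 3: u0 ∈ [10/87, 37/87)
j=3 picked index 3: u0 ∈ [-3/58, 15/58)
j=4 picked index 4: u0 ∈ [8/87, 1/3)
j=5 picked index 4: u0 ∈ [-13/174, 1/6)
intersection: [10/87, 25/174)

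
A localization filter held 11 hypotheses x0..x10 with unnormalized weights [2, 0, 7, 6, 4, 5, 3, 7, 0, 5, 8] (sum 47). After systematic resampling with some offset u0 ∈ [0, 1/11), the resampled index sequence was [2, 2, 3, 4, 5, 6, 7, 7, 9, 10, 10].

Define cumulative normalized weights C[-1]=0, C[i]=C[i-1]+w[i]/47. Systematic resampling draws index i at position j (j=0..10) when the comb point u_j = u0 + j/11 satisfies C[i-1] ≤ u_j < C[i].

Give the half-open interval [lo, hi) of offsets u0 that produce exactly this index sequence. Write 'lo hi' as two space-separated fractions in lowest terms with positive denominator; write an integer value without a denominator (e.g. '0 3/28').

C = [2/47, 2/47, 9/47, 15/47, 19/47, 24/47, 27/47, 34/47, 34/47, 39/47, 1]
j=0 picked index 2: u0 ∈ [2/47, 9/47)
j=1 picked index 2: u0 ∈ [-25/517, 52/517)
j=2 picked index 3: u0 ∈ [5/517, 71/517)
j=3 picked index 4: u0 ∈ [24/517, 68/517)
j=4 picked index 5: u0 ∈ [21/517, 76/517)
j=5 picked index 6: u0 ∈ [29/517, 62/517)
j=6 picked index 7: u0 ∈ [15/517, 92/517)
j=7 picked index 7: u0 ∈ [-32/517, 45/517)
j=8 picked index 9: u0 ∈ [-2/517, 53/517)
j=9 picked index 10: u0 ∈ [6/517, 2/11)
j=10 picked index 10: u0 ∈ [-41/517, 1/11)
intersection: [29/517, 45/517)

29/517 45/517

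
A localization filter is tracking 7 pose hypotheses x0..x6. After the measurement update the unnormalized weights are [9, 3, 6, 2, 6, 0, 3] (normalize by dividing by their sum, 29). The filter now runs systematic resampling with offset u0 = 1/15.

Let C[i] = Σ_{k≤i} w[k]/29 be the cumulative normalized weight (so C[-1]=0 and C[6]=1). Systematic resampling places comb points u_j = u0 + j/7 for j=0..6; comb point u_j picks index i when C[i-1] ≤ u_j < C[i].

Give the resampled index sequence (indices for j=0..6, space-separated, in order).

0 0 1 2 3 4 6

C = [9/29, 12/29, 18/29, 20/29, 26/29, 26/29, 1]
j=0: u_0=1/15 ∈ [0, 9/29) → index 0
j=1: u_1=22/105 ∈ [0, 9/29) → index 0
j=2: u_2=37/105 ∈ [9/29, 12/29) → index 1
j=3: u_3=52/105 ∈ [12/29, 18/29) → index 2
j=4: u_4=67/105 ∈ [18/29, 20/29) → index 3
j=5: u_5=82/105 ∈ [20/29, 26/29) → index 4
j=6: u_6=97/105 ∈ [26/29, 1) → index 6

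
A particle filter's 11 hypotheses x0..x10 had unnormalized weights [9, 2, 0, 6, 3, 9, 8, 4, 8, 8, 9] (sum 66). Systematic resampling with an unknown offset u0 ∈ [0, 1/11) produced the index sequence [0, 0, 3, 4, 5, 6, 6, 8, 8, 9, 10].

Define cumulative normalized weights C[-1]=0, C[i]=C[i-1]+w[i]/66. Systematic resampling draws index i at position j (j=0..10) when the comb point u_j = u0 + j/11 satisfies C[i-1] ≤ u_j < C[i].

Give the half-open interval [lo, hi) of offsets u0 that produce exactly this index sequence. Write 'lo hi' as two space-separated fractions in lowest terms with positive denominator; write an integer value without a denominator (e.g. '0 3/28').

0 1/66

C = [3/22, 1/6, 1/6, 17/66, 10/33, 29/66, 37/66, 41/66, 49/66, 19/22, 1]
j=0 picked index 0: u0 ∈ [0, 3/22)
j=1 picked index 0: u0 ∈ [-1/11, 1/22)
j=2 picked index 3: u0 ∈ [-1/66, 5/66)
j=3 picked index 4: u0 ∈ [-1/66, 1/33)
j=4 picked index 5: u0 ∈ [-2/33, 5/66)
j=5 picked index 6: u0 ∈ [-1/66, 7/66)
j=6 picked index 6: u0 ∈ [-7/66, 1/66)
j=7 picked index 8: u0 ∈ [-1/66, 7/66)
j=8 picked index 8: u0 ∈ [-7/66, 1/66)
j=9 picked index 9: u0 ∈ [-5/66, 1/22)
j=10 picked index 10: u0 ∈ [-1/22, 1/11)
intersection: [0, 1/66)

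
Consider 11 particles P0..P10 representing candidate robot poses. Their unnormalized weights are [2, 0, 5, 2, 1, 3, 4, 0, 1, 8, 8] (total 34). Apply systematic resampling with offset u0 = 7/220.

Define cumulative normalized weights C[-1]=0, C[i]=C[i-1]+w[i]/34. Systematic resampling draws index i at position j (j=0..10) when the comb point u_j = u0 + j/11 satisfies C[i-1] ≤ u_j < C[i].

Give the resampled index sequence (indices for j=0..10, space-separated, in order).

0 2 3 5 6 6 9 9 9 10 10

C = [1/17, 1/17, 7/34, 9/34, 5/17, 13/34, 1/2, 1/2, 9/17, 13/17, 1]
j=0: u_0=7/220 ∈ [0, 1/17) → index 0
j=1: u_1=27/220 ∈ [1/17, 7/34) → index 2
j=2: u_2=47/220 ∈ [7/34, 9/34) → index 3
j=3: u_3=67/220 ∈ [5/17, 13/34) → index 5
j=4: u_4=87/220 ∈ [13/34, 1/2) → index 6
j=5: u_5=107/220 ∈ [13/34, 1/2) → index 6
j=6: u_6=127/220 ∈ [9/17, 13/17) → index 9
j=7: u_7=147/220 ∈ [9/17, 13/17) → index 9
j=8: u_8=167/220 ∈ [9/17, 13/17) → index 9
j=9: u_9=17/20 ∈ [13/17, 1) → index 10
j=10: u_10=207/220 ∈ [13/17, 1) → index 10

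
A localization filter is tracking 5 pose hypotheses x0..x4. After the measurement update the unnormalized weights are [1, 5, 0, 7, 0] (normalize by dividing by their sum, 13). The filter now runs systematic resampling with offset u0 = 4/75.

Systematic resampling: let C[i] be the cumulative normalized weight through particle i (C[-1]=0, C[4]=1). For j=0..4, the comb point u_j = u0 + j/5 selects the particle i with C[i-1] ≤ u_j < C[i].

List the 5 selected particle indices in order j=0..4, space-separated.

C = [1/13, 6/13, 6/13, 1, 1]
j=0: u_0=4/75 ∈ [0, 1/13) → index 0
j=1: u_1=19/75 ∈ [1/13, 6/13) → index 1
j=2: u_2=34/75 ∈ [1/13, 6/13) → index 1
j=3: u_3=49/75 ∈ [6/13, 1) → index 3
j=4: u_4=64/75 ∈ [6/13, 1) → index 3

0 1 1 3 3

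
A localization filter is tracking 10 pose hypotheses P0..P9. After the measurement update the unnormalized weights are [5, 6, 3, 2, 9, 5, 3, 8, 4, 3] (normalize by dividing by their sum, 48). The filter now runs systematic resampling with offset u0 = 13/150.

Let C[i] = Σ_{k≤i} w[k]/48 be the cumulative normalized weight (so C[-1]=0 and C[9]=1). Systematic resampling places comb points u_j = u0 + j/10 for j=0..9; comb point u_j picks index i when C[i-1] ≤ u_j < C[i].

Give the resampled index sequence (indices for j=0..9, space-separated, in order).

0 1 2 4 4 5 6 7 8 9

C = [5/48, 11/48, 7/24, 1/3, 25/48, 5/8, 11/16, 41/48, 15/16, 1]
j=0: u_0=13/150 ∈ [0, 5/48) → index 0
j=1: u_1=14/75 ∈ [5/48, 11/48) → index 1
j=2: u_2=43/150 ∈ [11/48, 7/24) → index 2
j=3: u_3=29/75 ∈ [1/3, 25/48) → index 4
j=4: u_4=73/150 ∈ [1/3, 25/48) → index 4
j=5: u_5=44/75 ∈ [25/48, 5/8) → index 5
j=6: u_6=103/150 ∈ [5/8, 11/16) → index 6
j=7: u_7=59/75 ∈ [11/16, 41/48) → index 7
j=8: u_8=133/150 ∈ [41/48, 15/16) → index 8
j=9: u_9=74/75 ∈ [15/16, 1) → index 9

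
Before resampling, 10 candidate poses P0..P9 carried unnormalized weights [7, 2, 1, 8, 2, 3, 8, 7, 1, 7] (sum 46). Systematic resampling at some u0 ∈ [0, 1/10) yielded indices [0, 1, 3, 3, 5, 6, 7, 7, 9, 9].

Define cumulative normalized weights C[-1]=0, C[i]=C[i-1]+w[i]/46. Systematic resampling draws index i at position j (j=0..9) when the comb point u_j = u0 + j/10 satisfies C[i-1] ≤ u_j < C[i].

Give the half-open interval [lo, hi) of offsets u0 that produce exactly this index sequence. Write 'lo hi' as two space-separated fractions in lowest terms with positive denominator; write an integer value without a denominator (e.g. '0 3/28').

17/230 21/230

C = [7/46, 9/46, 5/23, 9/23, 10/23, 1/2, 31/46, 19/23, 39/46, 1]
j=0 picked index 0: u0 ∈ [0, 7/46)
j=1 picked index 1: u0 ∈ [6/115, 11/115)
j=2 picked index 3: u0 ∈ [2/115, 22/115)
j=3 picked index 3: u0 ∈ [-19/230, 21/230)
j=4 picked index 5: u0 ∈ [4/115, 1/10)
j=5 picked index 6: u0 ∈ [0, 4/23)
j=6 picked index 7: u0 ∈ [17/230, 26/115)
j=7 picked index 7: u0 ∈ [-3/115, 29/230)
j=8 picked index 9: u0 ∈ [11/230, 1/5)
j=9 picked index 9: u0 ∈ [-6/115, 1/10)
intersection: [17/230, 21/230)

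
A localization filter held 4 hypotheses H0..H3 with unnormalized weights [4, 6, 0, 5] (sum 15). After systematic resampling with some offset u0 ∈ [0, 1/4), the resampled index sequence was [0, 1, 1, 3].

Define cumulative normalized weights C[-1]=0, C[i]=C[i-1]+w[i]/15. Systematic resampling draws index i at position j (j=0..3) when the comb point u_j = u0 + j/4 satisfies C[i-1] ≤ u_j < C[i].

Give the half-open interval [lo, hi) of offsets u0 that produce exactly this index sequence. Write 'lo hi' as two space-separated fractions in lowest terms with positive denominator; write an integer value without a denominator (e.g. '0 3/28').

1/60 1/6

C = [4/15, 2/3, 2/3, 1]
j=0 picked index 0: u0 ∈ [0, 4/15)
j=1 picked index 1: u0 ∈ [1/60, 5/12)
j=2 picked index 1: u0 ∈ [-7/30, 1/6)
j=3 picked index 3: u0 ∈ [-1/12, 1/4)
intersection: [1/60, 1/6)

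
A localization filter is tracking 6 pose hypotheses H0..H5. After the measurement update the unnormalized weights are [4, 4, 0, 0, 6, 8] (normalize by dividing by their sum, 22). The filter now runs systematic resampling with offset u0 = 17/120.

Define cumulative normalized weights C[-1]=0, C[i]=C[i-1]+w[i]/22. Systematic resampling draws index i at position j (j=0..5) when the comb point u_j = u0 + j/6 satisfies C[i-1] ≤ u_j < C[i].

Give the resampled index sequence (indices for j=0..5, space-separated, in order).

0 1 4 5 5 5

C = [2/11, 4/11, 4/11, 4/11, 7/11, 1]
j=0: u_0=17/120 ∈ [0, 2/11) → index 0
j=1: u_1=37/120 ∈ [2/11, 4/11) → index 1
j=2: u_2=19/40 ∈ [4/11, 7/11) → index 4
j=3: u_3=77/120 ∈ [7/11, 1) → index 5
j=4: u_4=97/120 ∈ [7/11, 1) → index 5
j=5: u_5=39/40 ∈ [7/11, 1) → index 5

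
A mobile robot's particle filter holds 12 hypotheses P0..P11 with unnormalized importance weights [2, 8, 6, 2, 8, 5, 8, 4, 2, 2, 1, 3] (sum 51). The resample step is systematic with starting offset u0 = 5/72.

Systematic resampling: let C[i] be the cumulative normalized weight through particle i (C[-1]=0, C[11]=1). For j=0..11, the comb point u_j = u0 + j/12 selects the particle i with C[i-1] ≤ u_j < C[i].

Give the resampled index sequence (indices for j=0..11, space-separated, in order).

1 1 2 3 4 4 5 6 6 7 9 11

C = [2/51, 10/51, 16/51, 6/17, 26/51, 31/51, 13/17, 43/51, 15/17, 47/51, 16/17, 1]
j=0: u_0=5/72 ∈ [2/51, 10/51) → index 1
j=1: u_1=11/72 ∈ [2/51, 10/51) → index 1
j=2: u_2=17/72 ∈ [10/51, 16/51) → index 2
j=3: u_3=23/72 ∈ [16/51, 6/17) → index 3
j=4: u_4=29/72 ∈ [6/17, 26/51) → index 4
j=5: u_5=35/72 ∈ [6/17, 26/51) → index 4
j=6: u_6=41/72 ∈ [26/51, 31/51) → index 5
j=7: u_7=47/72 ∈ [31/51, 13/17) → index 6
j=8: u_8=53/72 ∈ [31/51, 13/17) → index 6
j=9: u_9=59/72 ∈ [13/17, 43/51) → index 7
j=10: u_10=65/72 ∈ [15/17, 47/51) → index 9
j=11: u_11=71/72 ∈ [16/17, 1) → index 11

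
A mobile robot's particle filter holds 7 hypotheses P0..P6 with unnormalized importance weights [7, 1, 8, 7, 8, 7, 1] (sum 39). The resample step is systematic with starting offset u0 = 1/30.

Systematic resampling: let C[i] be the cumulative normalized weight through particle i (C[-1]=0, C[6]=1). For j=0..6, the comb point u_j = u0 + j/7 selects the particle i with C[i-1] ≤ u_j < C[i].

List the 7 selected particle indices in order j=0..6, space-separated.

0 0 2 3 4 4 5

C = [7/39, 8/39, 16/39, 23/39, 31/39, 38/39, 1]
j=0: u_0=1/30 ∈ [0, 7/39) → index 0
j=1: u_1=37/210 ∈ [0, 7/39) → index 0
j=2: u_2=67/210 ∈ [8/39, 16/39) → index 2
j=3: u_3=97/210 ∈ [16/39, 23/39) → index 3
j=4: u_4=127/210 ∈ [23/39, 31/39) → index 4
j=5: u_5=157/210 ∈ [23/39, 31/39) → index 4
j=6: u_6=187/210 ∈ [31/39, 38/39) → index 5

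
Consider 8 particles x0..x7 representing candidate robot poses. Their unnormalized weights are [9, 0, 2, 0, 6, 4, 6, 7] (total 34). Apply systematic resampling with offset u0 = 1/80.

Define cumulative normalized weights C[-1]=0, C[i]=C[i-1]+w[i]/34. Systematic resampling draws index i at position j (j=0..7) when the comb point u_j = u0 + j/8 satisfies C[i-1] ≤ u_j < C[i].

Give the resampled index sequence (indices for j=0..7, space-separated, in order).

C = [9/34, 9/34, 11/34, 11/34, 1/2, 21/34, 27/34, 1]
j=0: u_0=1/80 ∈ [0, 9/34) → index 0
j=1: u_1=11/80 ∈ [0, 9/34) → index 0
j=2: u_2=21/80 ∈ [0, 9/34) → index 0
j=3: u_3=31/80 ∈ [11/34, 1/2) → index 4
j=4: u_4=41/80 ∈ [1/2, 21/34) → index 5
j=5: u_5=51/80 ∈ [21/34, 27/34) → index 6
j=6: u_6=61/80 ∈ [21/34, 27/34) → index 6
j=7: u_7=71/80 ∈ [27/34, 1) → index 7

0 0 0 4 5 6 6 7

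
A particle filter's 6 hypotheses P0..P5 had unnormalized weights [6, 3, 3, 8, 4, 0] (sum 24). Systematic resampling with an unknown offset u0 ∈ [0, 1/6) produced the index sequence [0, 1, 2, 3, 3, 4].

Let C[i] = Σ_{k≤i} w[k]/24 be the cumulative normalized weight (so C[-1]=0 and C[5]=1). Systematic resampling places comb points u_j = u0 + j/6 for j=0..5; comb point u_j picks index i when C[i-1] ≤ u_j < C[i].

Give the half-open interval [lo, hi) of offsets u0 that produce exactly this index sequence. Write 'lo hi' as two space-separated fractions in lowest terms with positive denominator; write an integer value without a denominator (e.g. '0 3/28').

C = [1/4, 3/8, 1/2, 5/6, 1, 1]
j=0 picked index 0: u0 ∈ [0, 1/4)
j=1 picked index 1: u0 ∈ [1/12, 5/24)
j=2 picked index 2: u0 ∈ [1/24, 1/6)
j=3 picked index 3: u0 ∈ [0, 1/3)
j=4 picked index 3: u0 ∈ [-1/6, 1/6)
j=5 picked index 4: u0 ∈ [0, 1/6)
intersection: [1/12, 1/6)

1/12 1/6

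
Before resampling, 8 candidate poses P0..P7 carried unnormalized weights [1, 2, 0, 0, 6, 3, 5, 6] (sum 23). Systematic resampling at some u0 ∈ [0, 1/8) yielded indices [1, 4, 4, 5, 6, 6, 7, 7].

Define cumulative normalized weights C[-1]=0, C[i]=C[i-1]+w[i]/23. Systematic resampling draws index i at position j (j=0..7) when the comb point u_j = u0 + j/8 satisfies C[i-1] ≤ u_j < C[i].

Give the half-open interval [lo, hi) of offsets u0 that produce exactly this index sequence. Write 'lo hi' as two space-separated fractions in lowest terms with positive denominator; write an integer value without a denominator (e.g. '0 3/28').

1/23 21/184

C = [1/23, 3/23, 3/23, 3/23, 9/23, 12/23, 17/23, 1]
j=0 picked index 1: u0 ∈ [1/23, 3/23)
j=1 picked index 4: u0 ∈ [1/184, 49/184)
j=2 picked index 4: u0 ∈ [-11/92, 13/92)
j=3 picked index 5: u0 ∈ [3/184, 27/184)
j=4 picked index 6: u0 ∈ [1/46, 11/46)
j=5 picked index 6: u0 ∈ [-19/184, 21/184)
j=6 picked index 7: u0 ∈ [-1/92, 1/4)
j=7 picked index 7: u0 ∈ [-25/184, 1/8)
intersection: [1/23, 21/184)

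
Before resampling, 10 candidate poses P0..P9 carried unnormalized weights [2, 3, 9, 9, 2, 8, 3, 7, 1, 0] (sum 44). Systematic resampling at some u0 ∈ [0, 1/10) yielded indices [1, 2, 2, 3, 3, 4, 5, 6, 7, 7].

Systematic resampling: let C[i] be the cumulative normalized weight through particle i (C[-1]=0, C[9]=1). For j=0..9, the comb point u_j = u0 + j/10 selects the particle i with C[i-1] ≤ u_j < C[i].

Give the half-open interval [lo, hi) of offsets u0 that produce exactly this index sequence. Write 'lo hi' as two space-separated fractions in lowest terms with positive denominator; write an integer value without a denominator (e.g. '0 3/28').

1/20 3/44

C = [1/22, 5/44, 7/22, 23/44, 25/44, 3/4, 9/11, 43/44, 1, 1]
j=0 picked index 1: u0 ∈ [1/22, 5/44)
j=1 picked index 2: u0 ∈ [3/220, 12/55)
j=2 picked index 2: u0 ∈ [-19/220, 13/110)
j=3 picked index 3: u0 ∈ [1/55, 49/220)
j=4 picked index 3: u0 ∈ [-9/110, 27/220)
j=5 picked index 4: u0 ∈ [1/44, 3/44)
j=6 picked index 5: u0 ∈ [-7/220, 3/20)
j=7 picked index 6: u0 ∈ [1/20, 13/110)
j=8 picked index 7: u0 ∈ [1/55, 39/220)
j=9 picked index 7: u0 ∈ [-9/110, 17/220)
intersection: [1/20, 3/44)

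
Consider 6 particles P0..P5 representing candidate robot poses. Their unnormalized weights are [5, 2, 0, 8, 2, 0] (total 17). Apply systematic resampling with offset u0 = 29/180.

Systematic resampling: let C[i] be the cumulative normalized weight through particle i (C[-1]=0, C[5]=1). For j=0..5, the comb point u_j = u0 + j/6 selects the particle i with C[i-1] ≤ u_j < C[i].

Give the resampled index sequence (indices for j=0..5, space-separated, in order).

0 1 3 3 3 4

C = [5/17, 7/17, 7/17, 15/17, 1, 1]
j=0: u_0=29/180 ∈ [0, 5/17) → index 0
j=1: u_1=59/180 ∈ [5/17, 7/17) → index 1
j=2: u_2=89/180 ∈ [7/17, 15/17) → index 3
j=3: u_3=119/180 ∈ [7/17, 15/17) → index 3
j=4: u_4=149/180 ∈ [7/17, 15/17) → index 3
j=5: u_5=179/180 ∈ [15/17, 1) → index 4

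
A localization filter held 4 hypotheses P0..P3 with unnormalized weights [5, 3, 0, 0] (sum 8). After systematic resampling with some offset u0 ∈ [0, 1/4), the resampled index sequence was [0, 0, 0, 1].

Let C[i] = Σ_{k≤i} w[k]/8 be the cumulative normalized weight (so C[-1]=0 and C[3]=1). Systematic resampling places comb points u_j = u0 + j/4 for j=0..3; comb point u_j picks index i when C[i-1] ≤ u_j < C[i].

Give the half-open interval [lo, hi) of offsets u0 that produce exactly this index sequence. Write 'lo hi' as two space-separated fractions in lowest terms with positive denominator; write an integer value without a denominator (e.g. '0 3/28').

0 1/8

C = [5/8, 1, 1, 1]
j=0 picked index 0: u0 ∈ [0, 5/8)
j=1 picked index 0: u0 ∈ [-1/4, 3/8)
j=2 picked index 0: u0 ∈ [-1/2, 1/8)
j=3 picked index 1: u0 ∈ [-1/8, 1/4)
intersection: [0, 1/8)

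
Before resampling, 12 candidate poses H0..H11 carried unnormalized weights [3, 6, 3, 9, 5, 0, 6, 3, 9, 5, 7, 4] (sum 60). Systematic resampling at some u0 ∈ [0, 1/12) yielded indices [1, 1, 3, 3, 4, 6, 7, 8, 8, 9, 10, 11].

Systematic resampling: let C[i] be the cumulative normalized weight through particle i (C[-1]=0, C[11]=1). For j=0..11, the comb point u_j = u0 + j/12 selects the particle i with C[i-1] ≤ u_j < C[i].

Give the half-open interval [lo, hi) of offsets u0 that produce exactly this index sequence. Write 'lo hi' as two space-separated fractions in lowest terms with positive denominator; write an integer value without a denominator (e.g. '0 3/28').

C = [1/20, 3/20, 1/5, 7/20, 13/30, 13/30, 8/15, 7/12, 11/15, 49/60, 14/15, 1]
j=0 picked index 1: u0 ∈ [1/20, 3/20)
j=1 picked index 1: u0 ∈ [-1/30, 1/15)
j=2 picked index 3: u0 ∈ [1/30, 11/60)
j=3 picked index 3: u0 ∈ [-1/20, 1/10)
j=4 picked index 4: u0 ∈ [1/60, 1/10)
j=5 picked index 6: u0 ∈ [1/60, 7/60)
j=6 picked index 7: u0 ∈ [1/30, 1/12)
j=7 picked index 8: u0 ∈ [0, 3/20)
j=8 picked index 8: u0 ∈ [-1/12, 1/15)
j=9 picked index 9: u0 ∈ [-1/60, 1/15)
j=10 picked index 10: u0 ∈ [-1/60, 1/10)
j=11 picked index 11: u0 ∈ [1/60, 1/12)
intersection: [1/20, 1/15)

1/20 1/15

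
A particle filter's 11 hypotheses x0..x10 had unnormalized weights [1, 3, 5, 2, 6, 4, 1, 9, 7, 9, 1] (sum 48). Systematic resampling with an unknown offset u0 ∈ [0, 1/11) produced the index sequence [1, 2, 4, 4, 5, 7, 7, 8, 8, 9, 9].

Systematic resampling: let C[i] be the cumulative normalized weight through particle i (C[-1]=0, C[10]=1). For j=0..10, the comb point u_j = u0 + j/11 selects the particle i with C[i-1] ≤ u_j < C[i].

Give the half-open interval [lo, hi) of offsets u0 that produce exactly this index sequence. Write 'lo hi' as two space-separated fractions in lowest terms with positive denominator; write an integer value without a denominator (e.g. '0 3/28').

C = [1/48, 1/12, 3/16, 11/48, 17/48, 7/16, 11/24, 31/48, 19/24, 47/48, 1]
j=0 picked index 1: u0 ∈ [1/48, 1/12)
j=1 picked index 2: u0 ∈ [-1/132, 17/176)
j=2 picked index 4: u0 ∈ [25/528, 91/528)
j=3 picked index 4: u0 ∈ [-23/528, 43/528)
j=4 picked index 5: u0 ∈ [-5/528, 13/176)
j=5 picked index 7: u0 ∈ [1/264, 101/528)
j=6 picked index 7: u0 ∈ [-23/264, 53/528)
j=7 picked index 8: u0 ∈ [5/528, 41/264)
j=8 picked index 8: u0 ∈ [-43/528, 17/264)
j=9 picked index 9: u0 ∈ [-7/264, 85/528)
j=10 picked index 9: u0 ∈ [-31/264, 37/528)
intersection: [25/528, 17/264)

25/528 17/264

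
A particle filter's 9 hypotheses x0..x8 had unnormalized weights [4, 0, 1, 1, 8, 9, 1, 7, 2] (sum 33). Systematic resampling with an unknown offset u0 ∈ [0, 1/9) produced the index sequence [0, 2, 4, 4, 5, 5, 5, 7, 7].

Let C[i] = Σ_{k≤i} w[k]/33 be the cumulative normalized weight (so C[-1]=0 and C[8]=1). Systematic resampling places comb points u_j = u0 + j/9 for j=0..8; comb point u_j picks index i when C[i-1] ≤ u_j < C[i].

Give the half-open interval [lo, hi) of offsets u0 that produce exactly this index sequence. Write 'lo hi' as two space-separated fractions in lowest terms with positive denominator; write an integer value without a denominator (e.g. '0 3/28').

C = [4/33, 4/33, 5/33, 2/11, 14/33, 23/33, 8/11, 31/33, 1]
j=0 picked index 0: u0 ∈ [0, 4/33)
j=1 picked index 2: u0 ∈ [1/99, 4/99)
j=2 picked index 4: u0 ∈ [-4/99, 20/99)
j=3 picked index 4: u0 ∈ [-5/33, 1/11)
j=4 picked index 5: u0 ∈ [-2/99, 25/99)
j=5 picked index 5: u0 ∈ [-13/99, 14/99)
j=6 picked index 5: u0 ∈ [-8/33, 1/33)
j=7 picked index 7: u0 ∈ [-5/99, 16/99)
j=8 picked index 7: u0 ∈ [-16/99, 5/99)
intersection: [1/99, 1/33)

1/99 1/33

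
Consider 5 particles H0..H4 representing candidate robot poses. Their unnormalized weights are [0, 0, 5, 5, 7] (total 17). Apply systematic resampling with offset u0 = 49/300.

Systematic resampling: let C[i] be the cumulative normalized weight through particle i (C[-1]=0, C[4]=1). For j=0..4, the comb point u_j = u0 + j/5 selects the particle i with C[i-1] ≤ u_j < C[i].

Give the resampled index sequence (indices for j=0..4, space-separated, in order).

2 3 3 4 4

C = [0, 0, 5/17, 10/17, 1]
j=0: u_0=49/300 ∈ [0, 5/17) → index 2
j=1: u_1=109/300 ∈ [5/17, 10/17) → index 3
j=2: u_2=169/300 ∈ [5/17, 10/17) → index 3
j=3: u_3=229/300 ∈ [10/17, 1) → index 4
j=4: u_4=289/300 ∈ [10/17, 1) → index 4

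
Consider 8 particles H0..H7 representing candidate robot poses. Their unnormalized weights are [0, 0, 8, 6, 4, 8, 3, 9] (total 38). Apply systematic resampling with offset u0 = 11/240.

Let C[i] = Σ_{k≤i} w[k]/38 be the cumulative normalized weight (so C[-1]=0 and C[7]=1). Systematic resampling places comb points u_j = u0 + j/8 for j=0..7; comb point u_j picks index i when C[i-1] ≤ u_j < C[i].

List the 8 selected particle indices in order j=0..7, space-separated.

2 2 3 4 5 5 7 7

C = [0, 0, 4/19, 7/19, 9/19, 13/19, 29/38, 1]
j=0: u_0=11/240 ∈ [0, 4/19) → index 2
j=1: u_1=41/240 ∈ [0, 4/19) → index 2
j=2: u_2=71/240 ∈ [4/19, 7/19) → index 3
j=3: u_3=101/240 ∈ [7/19, 9/19) → index 4
j=4: u_4=131/240 ∈ [9/19, 13/19) → index 5
j=5: u_5=161/240 ∈ [9/19, 13/19) → index 5
j=6: u_6=191/240 ∈ [29/38, 1) → index 7
j=7: u_7=221/240 ∈ [29/38, 1) → index 7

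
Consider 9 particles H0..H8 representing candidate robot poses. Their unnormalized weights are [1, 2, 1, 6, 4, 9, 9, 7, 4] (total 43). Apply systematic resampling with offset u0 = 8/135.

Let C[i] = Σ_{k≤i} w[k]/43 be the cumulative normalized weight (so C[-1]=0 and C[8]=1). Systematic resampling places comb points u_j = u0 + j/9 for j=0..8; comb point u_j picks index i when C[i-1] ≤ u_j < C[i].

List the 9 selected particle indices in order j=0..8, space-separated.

1 3 4 5 5 6 6 7 8

C = [1/43, 3/43, 4/43, 10/43, 14/43, 23/43, 32/43, 39/43, 1]
j=0: u_0=8/135 ∈ [1/43, 3/43) → index 1
j=1: u_1=23/135 ∈ [4/43, 10/43) → index 3
j=2: u_2=38/135 ∈ [10/43, 14/43) → index 4
j=3: u_3=53/135 ∈ [14/43, 23/43) → index 5
j=4: u_4=68/135 ∈ [14/43, 23/43) → index 5
j=5: u_5=83/135 ∈ [23/43, 32/43) → index 6
j=6: u_6=98/135 ∈ [23/43, 32/43) → index 6
j=7: u_7=113/135 ∈ [32/43, 39/43) → index 7
j=8: u_8=128/135 ∈ [39/43, 1) → index 8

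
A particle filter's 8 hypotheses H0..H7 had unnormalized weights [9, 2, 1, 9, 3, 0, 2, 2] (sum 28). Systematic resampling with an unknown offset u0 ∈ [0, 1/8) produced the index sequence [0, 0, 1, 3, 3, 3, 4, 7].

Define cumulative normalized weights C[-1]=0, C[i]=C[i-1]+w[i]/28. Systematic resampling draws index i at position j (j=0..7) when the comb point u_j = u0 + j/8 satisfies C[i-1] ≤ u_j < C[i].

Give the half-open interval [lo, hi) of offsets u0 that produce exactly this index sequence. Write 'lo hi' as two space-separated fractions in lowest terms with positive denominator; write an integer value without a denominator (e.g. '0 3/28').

1/14 3/28

C = [9/28, 11/28, 3/7, 3/4, 6/7, 6/7, 13/14, 1]
j=0 picked index 0: u0 ∈ [0, 9/28)
j=1 picked index 0: u0 ∈ [-1/8, 11/56)
j=2 picked index 1: u0 ∈ [1/14, 1/7)
j=3 picked index 3: u0 ∈ [3/56, 3/8)
j=4 picked index 3: u0 ∈ [-1/14, 1/4)
j=5 picked index 3: u0 ∈ [-11/56, 1/8)
j=6 picked index 4: u0 ∈ [0, 3/28)
j=7 picked index 7: u0 ∈ [3/56, 1/8)
intersection: [1/14, 3/28)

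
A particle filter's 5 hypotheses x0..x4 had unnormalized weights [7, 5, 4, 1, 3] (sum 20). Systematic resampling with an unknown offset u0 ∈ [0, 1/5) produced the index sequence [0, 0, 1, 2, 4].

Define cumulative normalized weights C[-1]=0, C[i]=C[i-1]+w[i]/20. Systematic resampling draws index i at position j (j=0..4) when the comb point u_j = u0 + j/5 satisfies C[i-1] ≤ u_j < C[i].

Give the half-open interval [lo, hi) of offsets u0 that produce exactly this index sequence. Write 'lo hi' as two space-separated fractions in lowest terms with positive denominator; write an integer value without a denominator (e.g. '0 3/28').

1/20 3/20

C = [7/20, 3/5, 4/5, 17/20, 1]
j=0 picked index 0: u0 ∈ [0, 7/20)
j=1 picked index 0: u0 ∈ [-1/5, 3/20)
j=2 picked index 1: u0 ∈ [-1/20, 1/5)
j=3 picked index 2: u0 ∈ [0, 1/5)
j=4 picked index 4: u0 ∈ [1/20, 1/5)
intersection: [1/20, 3/20)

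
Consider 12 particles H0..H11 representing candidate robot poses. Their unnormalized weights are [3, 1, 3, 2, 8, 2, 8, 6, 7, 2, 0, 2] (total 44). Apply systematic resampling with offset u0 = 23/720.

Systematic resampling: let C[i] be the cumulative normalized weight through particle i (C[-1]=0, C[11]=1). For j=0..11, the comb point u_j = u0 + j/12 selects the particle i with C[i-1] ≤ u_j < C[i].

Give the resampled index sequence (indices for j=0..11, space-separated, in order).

0 2 3 4 4 6 6 7 7 8 8 9

C = [3/44, 1/11, 7/44, 9/44, 17/44, 19/44, 27/44, 3/4, 10/11, 21/22, 21/22, 1]
j=0: u_0=23/720 ∈ [0, 3/44) → index 0
j=1: u_1=83/720 ∈ [1/11, 7/44) → index 2
j=2: u_2=143/720 ∈ [7/44, 9/44) → index 3
j=3: u_3=203/720 ∈ [9/44, 17/44) → index 4
j=4: u_4=263/720 ∈ [9/44, 17/44) → index 4
j=5: u_5=323/720 ∈ [19/44, 27/44) → index 6
j=6: u_6=383/720 ∈ [19/44, 27/44) → index 6
j=7: u_7=443/720 ∈ [27/44, 3/4) → index 7
j=8: u_8=503/720 ∈ [27/44, 3/4) → index 7
j=9: u_9=563/720 ∈ [3/4, 10/11) → index 8
j=10: u_10=623/720 ∈ [3/4, 10/11) → index 8
j=11: u_11=683/720 ∈ [10/11, 21/22) → index 9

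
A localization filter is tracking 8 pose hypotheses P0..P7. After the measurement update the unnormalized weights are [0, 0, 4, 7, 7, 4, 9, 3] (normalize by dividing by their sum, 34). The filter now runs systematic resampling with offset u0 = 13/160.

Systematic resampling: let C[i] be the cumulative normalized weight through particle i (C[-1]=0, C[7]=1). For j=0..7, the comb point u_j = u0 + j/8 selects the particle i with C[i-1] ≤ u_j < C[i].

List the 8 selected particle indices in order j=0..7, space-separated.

2 3 4 4 5 6 6 7

C = [0, 0, 2/17, 11/34, 9/17, 11/17, 31/34, 1]
j=0: u_0=13/160 ∈ [0, 2/17) → index 2
j=1: u_1=33/160 ∈ [2/17, 11/34) → index 3
j=2: u_2=53/160 ∈ [11/34, 9/17) → index 4
j=3: u_3=73/160 ∈ [11/34, 9/17) → index 4
j=4: u_4=93/160 ∈ [9/17, 11/17) → index 5
j=5: u_5=113/160 ∈ [11/17, 31/34) → index 6
j=6: u_6=133/160 ∈ [11/17, 31/34) → index 6
j=7: u_7=153/160 ∈ [31/34, 1) → index 7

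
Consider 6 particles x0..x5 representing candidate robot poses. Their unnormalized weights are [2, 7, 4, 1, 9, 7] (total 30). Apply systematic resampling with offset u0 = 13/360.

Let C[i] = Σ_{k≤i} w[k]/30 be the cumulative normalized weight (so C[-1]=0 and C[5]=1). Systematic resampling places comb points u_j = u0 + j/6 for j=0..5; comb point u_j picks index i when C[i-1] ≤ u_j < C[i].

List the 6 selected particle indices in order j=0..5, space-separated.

C = [1/15, 3/10, 13/30, 7/15, 23/30, 1]
j=0: u_0=13/360 ∈ [0, 1/15) → index 0
j=1: u_1=73/360 ∈ [1/15, 3/10) → index 1
j=2: u_2=133/360 ∈ [3/10, 13/30) → index 2
j=3: u_3=193/360 ∈ [7/15, 23/30) → index 4
j=4: u_4=253/360 ∈ [7/15, 23/30) → index 4
j=5: u_5=313/360 ∈ [23/30, 1) → index 5

0 1 2 4 4 5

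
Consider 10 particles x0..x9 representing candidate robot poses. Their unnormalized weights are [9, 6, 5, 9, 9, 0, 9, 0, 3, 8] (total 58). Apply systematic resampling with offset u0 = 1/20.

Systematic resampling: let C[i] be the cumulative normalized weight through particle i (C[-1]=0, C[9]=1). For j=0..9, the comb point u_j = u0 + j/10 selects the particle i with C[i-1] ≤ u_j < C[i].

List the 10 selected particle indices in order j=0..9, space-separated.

C = [9/58, 15/58, 10/29, 1/2, 19/29, 19/29, 47/58, 47/58, 25/29, 1]
j=0: u_0=1/20 ∈ [0, 9/58) → index 0
j=1: u_1=3/20 ∈ [0, 9/58) → index 0
j=2: u_2=1/4 ∈ [9/58, 15/58) → index 1
j=3: u_3=7/20 ∈ [10/29, 1/2) → index 3
j=4: u_4=9/20 ∈ [10/29, 1/2) → index 3
j=5: u_5=11/20 ∈ [1/2, 19/29) → index 4
j=6: u_6=13/20 ∈ [1/2, 19/29) → index 4
j=7: u_7=3/4 ∈ [19/29, 47/58) → index 6
j=8: u_8=17/20 ∈ [47/58, 25/29) → index 8
j=9: u_9=19/20 ∈ [25/29, 1) → index 9

0 0 1 3 3 4 4 6 8 9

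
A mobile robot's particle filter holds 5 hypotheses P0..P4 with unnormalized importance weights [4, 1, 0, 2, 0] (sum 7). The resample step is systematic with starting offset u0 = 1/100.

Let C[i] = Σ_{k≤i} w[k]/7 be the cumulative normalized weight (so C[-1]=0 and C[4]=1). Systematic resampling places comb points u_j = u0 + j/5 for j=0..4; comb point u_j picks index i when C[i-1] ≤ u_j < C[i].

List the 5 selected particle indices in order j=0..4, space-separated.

0 0 0 1 3

C = [4/7, 5/7, 5/7, 1, 1]
j=0: u_0=1/100 ∈ [0, 4/7) → index 0
j=1: u_1=21/100 ∈ [0, 4/7) → index 0
j=2: u_2=41/100 ∈ [0, 4/7) → index 0
j=3: u_3=61/100 ∈ [4/7, 5/7) → index 1
j=4: u_4=81/100 ∈ [5/7, 1) → index 3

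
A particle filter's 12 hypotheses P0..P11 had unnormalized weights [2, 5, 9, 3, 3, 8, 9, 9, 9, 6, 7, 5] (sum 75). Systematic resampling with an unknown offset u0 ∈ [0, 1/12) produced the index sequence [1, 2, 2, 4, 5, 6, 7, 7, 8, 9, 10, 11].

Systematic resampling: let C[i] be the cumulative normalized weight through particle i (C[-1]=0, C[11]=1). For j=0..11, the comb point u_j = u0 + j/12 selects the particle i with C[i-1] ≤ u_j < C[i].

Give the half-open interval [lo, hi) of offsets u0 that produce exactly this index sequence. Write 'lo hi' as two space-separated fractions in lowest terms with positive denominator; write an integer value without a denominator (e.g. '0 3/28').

C = [2/75, 7/75, 16/75, 19/75, 22/75, 2/5, 13/25, 16/25, 19/25, 21/25, 14/15, 1]
j=0 picked index 1: u0 ∈ [2/75, 7/75)
j=1 picked index 2: u0 ∈ [1/100, 13/100)
j=2 picked index 2: u0 ∈ [-11/150, 7/150)
j=3 picked index 4: u0 ∈ [1/300, 13/300)
j=4 picked index 5: u0 ∈ [-1/25, 1/15)
j=5 picked index 6: u0 ∈ [-1/60, 31/300)
j=6 picked index 7: u0 ∈ [1/50, 7/50)
j=7 picked index 7: u0 ∈ [-19/300, 17/300)
j=8 picked index 8: u0 ∈ [-2/75, 7/75)
j=9 picked index 9: u0 ∈ [1/100, 9/100)
j=10 picked index 10: u0 ∈ [1/150, 1/10)
j=11 picked index 11: u0 ∈ [1/60, 1/12)
intersection: [2/75, 13/300)

2/75 13/300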